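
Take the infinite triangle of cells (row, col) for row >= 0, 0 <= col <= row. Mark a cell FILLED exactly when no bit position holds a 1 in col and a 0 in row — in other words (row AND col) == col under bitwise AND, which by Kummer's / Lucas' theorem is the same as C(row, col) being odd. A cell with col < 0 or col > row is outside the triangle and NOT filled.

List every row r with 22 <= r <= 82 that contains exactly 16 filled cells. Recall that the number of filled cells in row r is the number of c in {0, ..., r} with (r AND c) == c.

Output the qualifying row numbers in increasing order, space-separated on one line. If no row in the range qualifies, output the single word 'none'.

Row r has 2^popcount(r) filled cells, so we need popcount(r) = log2(16) = 4.
Scan r = 22..82 and keep those with exactly 4 one-bits:
r=22=10110 popcount=3 -> skip
r=23=10111 popcount=4 -> KEEP
r=24=11000 popcount=2 -> skip
r=25=11001 popcount=3 -> skip
r=26=11010 popcount=3 -> skip
r=27=11011 popcount=4 -> KEEP
r=28=11100 popcount=3 -> skip
r=29=11101 popcount=4 -> KEEP
r=30=11110 popcount=4 -> KEEP
r=31=11111 popcount=5 -> skip
r=32=100000 popcount=1 -> skip
r=33=100001 popcount=2 -> skip
r=34=100010 popcount=2 -> skip
r=35=100011 popcount=3 -> skip
r=36=100100 popcount=2 -> skip
r=37=100101 popcount=3 -> skip
r=38=100110 popcount=3 -> skip
r=39=100111 popcount=4 -> KEEP
r=40=101000 popcount=2 -> skip
r=41=101001 popcount=3 -> skip
r=42=101010 popcount=3 -> skip
r=43=101011 popcount=4 -> KEEP
r=44=101100 popcount=3 -> skip
r=45=101101 popcount=4 -> KEEP
r=46=101110 popcount=4 -> KEEP
r=47=101111 popcount=5 -> skip
r=48=110000 popcount=2 -> skip
r=49=110001 popcount=3 -> skip
r=50=110010 popcount=3 -> skip
r=51=110011 popcount=4 -> KEEP
r=52=110100 popcount=3 -> skip
r=53=110101 popcount=4 -> KEEP
r=54=110110 popcount=4 -> KEEP
r=55=110111 popcount=5 -> skip
r=56=111000 popcount=3 -> skip
r=57=111001 popcount=4 -> KEEP
r=58=111010 popcount=4 -> KEEP
r=59=111011 popcount=5 -> skip
r=60=111100 popcount=4 -> KEEP
r=61=111101 popcount=5 -> skip
r=62=111110 popcount=5 -> skip
r=63=111111 popcount=6 -> skip
r=64=1000000 popcount=1 -> skip
r=65=1000001 popcount=2 -> skip
r=66=1000010 popcount=2 -> skip
r=67=1000011 popcount=3 -> skip
r=68=1000100 popcount=2 -> skip
r=69=1000101 popcount=3 -> skip
r=70=1000110 popcount=3 -> skip
r=71=1000111 popcount=4 -> KEEP
r=72=1001000 popcount=2 -> skip
r=73=1001001 popcount=3 -> skip
r=74=1001010 popcount=3 -> skip
r=75=1001011 popcount=4 -> KEEP
r=76=1001100 popcount=3 -> skip
r=77=1001101 popcount=4 -> KEEP
r=78=1001110 popcount=4 -> KEEP
r=79=1001111 popcount=5 -> skip
r=80=1010000 popcount=2 -> skip
r=81=1010001 popcount=3 -> skip
r=82=1010010 popcount=3 -> skip
Kept rows: 23 27 29 30 39 43 45 46 51 53 54 57 58 60 71 75 77 78

Answer: 23 27 29 30 39 43 45 46 51 53 54 57 58 60 71 75 77 78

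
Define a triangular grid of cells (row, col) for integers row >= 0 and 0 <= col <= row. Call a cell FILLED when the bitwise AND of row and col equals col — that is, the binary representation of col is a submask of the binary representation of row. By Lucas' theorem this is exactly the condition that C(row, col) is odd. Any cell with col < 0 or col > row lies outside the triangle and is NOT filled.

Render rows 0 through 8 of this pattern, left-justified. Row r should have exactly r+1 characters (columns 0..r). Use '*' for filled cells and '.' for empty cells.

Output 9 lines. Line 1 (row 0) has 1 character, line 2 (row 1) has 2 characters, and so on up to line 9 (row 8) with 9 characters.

r0=0: *
r1=1: **
r2=10: *.*
r3=11: ****
r4=100: *...*
r5=101: **..**
r6=110: *.*.*.*
r7=111: ********
r8=1000: *.......*

Answer: *
**
*.*
****
*...*
**..**
*.*.*.*
********
*.......*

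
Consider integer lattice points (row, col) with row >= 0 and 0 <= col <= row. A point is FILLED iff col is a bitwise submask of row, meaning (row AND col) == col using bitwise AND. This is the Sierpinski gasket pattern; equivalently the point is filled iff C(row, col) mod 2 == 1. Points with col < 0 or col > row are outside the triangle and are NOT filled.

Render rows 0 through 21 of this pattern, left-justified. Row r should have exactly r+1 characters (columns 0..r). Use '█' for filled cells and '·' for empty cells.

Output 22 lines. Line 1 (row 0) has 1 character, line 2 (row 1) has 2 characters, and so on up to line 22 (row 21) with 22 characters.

r0=0: █
r1=1: ██
r2=10: █·█
r3=11: ████
r4=100: █···█
r5=101: ██··██
r6=110: █·█·█·█
r7=111: ████████
r8=1000: █·······█
r9=1001: ██······██
r10=1010: █·█·····█·█
r11=1011: ████····████
r12=1100: █···█···█···█
r13=1101: ██··██··██··██
r14=1110: █·█·█·█·█·█·█·█
r15=1111: ████████████████
r16=10000: █···············█
r17=10001: ██··············██
r18=10010: █·█·············█·█
r19=10011: ████············████
r20=10100: █···█···········█···█
r21=10101: ██··██··········██··██

Answer: █
██
█·█
████
█···█
██··██
█·█·█·█
████████
█·······█
██······██
█·█·····█·█
████····████
█···█···█···█
██··██··██··██
█·█·█·█·█·█·█·█
████████████████
█···············█
██··············██
█·█·············█·█
████············████
█···█···········█···█
██··██··········██··██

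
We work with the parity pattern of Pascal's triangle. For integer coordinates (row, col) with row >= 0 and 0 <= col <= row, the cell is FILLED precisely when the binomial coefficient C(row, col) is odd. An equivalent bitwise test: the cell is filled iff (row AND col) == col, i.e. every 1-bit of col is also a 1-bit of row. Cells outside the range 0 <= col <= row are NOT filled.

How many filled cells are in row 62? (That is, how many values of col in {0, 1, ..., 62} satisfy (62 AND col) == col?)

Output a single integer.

62 in binary = 111110
popcount(62) = number of 1-bits in 111110 = 5
A col c satisfies (62 AND c) == c iff every set bit of c is also set in 62; each of the 5 set bits of 62 can independently be on or off in c.
count = 2^5 = 32

Answer: 32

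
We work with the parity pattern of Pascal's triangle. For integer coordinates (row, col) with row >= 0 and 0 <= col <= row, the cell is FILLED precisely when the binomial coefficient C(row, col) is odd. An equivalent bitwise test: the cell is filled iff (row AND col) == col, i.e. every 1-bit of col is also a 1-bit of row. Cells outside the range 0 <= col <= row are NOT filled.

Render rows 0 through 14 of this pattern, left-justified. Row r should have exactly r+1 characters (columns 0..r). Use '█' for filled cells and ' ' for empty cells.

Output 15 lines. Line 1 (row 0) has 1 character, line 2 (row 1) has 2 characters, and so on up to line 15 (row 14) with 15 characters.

Answer: █
██
█ █
████
█   █
██  ██
█ █ █ █
████████
█       █
██      ██
█ █     █ █
████    ████
█   █   █   █
██  ██  ██  ██
█ █ █ █ █ █ █ █

Derivation:
r0=0: █
r1=1: ██
r2=10: █ █
r3=11: ████
r4=100: █   █
r5=101: ██  ██
r6=110: █ █ █ █
r7=111: ████████
r8=1000: █       █
r9=1001: ██      ██
r10=1010: █ █     █ █
r11=1011: ████    ████
r12=1100: █   █   █   █
r13=1101: ██  ██  ██  ██
r14=1110: █ █ █ █ █ █ █ █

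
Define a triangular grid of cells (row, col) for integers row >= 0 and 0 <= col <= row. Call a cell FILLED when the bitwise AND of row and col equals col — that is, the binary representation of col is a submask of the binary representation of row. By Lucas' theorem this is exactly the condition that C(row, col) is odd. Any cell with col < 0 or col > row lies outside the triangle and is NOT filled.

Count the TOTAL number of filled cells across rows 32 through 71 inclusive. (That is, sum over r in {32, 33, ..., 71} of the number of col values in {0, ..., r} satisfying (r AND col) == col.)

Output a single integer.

Answer: 540

Derivation:
r32=100000 pc1: +2 =2
r33=100001 pc2: +4 =6
r34=100010 pc2: +4 =10
r35=100011 pc3: +8 =18
r36=100100 pc2: +4 =22
r37=100101 pc3: +8 =30
r38=100110 pc3: +8 =38
r39=100111 pc4: +16 =54
r40=101000 pc2: +4 =58
r41=101001 pc3: +8 =66
r42=101010 pc3: +8 =74
r43=101011 pc4: +16 =90
r44=101100 pc3: +8 =98
r45=101101 pc4: +16 =114
r46=101110 pc4: +16 =130
r47=101111 pc5: +32 =162
r48=110000 pc2: +4 =166
r49=110001 pc3: +8 =174
r50=110010 pc3: +8 =182
r51=110011 pc4: +16 =198
r52=110100 pc3: +8 =206
r53=110101 pc4: +16 =222
r54=110110 pc4: +16 =238
r55=110111 pc5: +32 =270
r56=111000 pc3: +8 =278
r57=111001 pc4: +16 =294
r58=111010 pc4: +16 =310
r59=111011 pc5: +32 =342
r60=111100 pc4: +16 =358
r61=111101 pc5: +32 =390
r62=111110 pc5: +32 =422
r63=111111 pc6: +64 =486
r64=1000000 pc1: +2 =488
r65=1000001 pc2: +4 =492
r66=1000010 pc2: +4 =496
r67=1000011 pc3: +8 =504
r68=1000100 pc2: +4 =508
r69=1000101 pc3: +8 =516
r70=1000110 pc3: +8 =524
r71=1000111 pc4: +16 =540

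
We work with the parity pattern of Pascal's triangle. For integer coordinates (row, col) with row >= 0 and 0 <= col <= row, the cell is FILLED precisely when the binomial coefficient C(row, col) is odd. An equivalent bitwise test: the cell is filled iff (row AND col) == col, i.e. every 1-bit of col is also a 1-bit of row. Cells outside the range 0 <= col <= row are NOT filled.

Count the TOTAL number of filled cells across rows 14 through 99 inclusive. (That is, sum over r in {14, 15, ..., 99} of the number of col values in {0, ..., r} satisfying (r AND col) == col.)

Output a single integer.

r14=1110 pc3: +8 =8
r15=1111 pc4: +16 =24
r16=10000 pc1: +2 =26
r17=10001 pc2: +4 =30
r18=10010 pc2: +4 =34
r19=10011 pc3: +8 =42
r20=10100 pc2: +4 =46
r21=10101 pc3: +8 =54
r22=10110 pc3: +8 =62
r23=10111 pc4: +16 =78
r24=11000 pc2: +4 =82
r25=11001 pc3: +8 =90
r26=11010 pc3: +8 =98
r27=11011 pc4: +16 =114
r28=11100 pc3: +8 =122
r29=11101 pc4: +16 =138
r30=11110 pc4: +16 =154
r31=11111 pc5: +32 =186
r32=100000 pc1: +2 =188
r33=100001 pc2: +4 =192
r34=100010 pc2: +4 =196
r35=100011 pc3: +8 =204
r36=100100 pc2: +4 =208
r37=100101 pc3: +8 =216
r38=100110 pc3: +8 =224
r39=100111 pc4: +16 =240
r40=101000 pc2: +4 =244
r41=101001 pc3: +8 =252
r42=101010 pc3: +8 =260
r43=101011 pc4: +16 =276
r44=101100 pc3: +8 =284
r45=101101 pc4: +16 =300
r46=101110 pc4: +16 =316
r47=101111 pc5: +32 =348
r48=110000 pc2: +4 =352
r49=110001 pc3: +8 =360
r50=110010 pc3: +8 =368
r51=110011 pc4: +16 =384
r52=110100 pc3: +8 =392
r53=110101 pc4: +16 =408
r54=110110 pc4: +16 =424
r55=110111 pc5: +32 =456
r56=111000 pc3: +8 =464
r57=111001 pc4: +16 =480
r58=111010 pc4: +16 =496
r59=111011 pc5: +32 =528
r60=111100 pc4: +16 =544
r61=111101 pc5: +32 =576
r62=111110 pc5: +32 =608
r63=111111 pc6: +64 =672
r64=1000000 pc1: +2 =674
r65=1000001 pc2: +4 =678
r66=1000010 pc2: +4 =682
r67=1000011 pc3: +8 =690
r68=1000100 pc2: +4 =694
r69=1000101 pc3: +8 =702
r70=1000110 pc3: +8 =710
r71=1000111 pc4: +16 =726
r72=1001000 pc2: +4 =730
r73=1001001 pc3: +8 =738
r74=1001010 pc3: +8 =746
r75=1001011 pc4: +16 =762
r76=1001100 pc3: +8 =770
r77=1001101 pc4: +16 =786
r78=1001110 pc4: +16 =802
r79=1001111 pc5: +32 =834
r80=1010000 pc2: +4 =838
r81=1010001 pc3: +8 =846
r82=1010010 pc3: +8 =854
r83=1010011 pc4: +16 =870
r84=1010100 pc3: +8 =878
r85=1010101 pc4: +16 =894
r86=1010110 pc4: +16 =910
r87=1010111 pc5: +32 =942
r88=1011000 pc3: +8 =950
r89=1011001 pc4: +16 =966
r90=1011010 pc4: +16 =982
r91=1011011 pc5: +32 =1014
r92=1011100 pc4: +16 =1030
r93=1011101 pc5: +32 =1062
r94=1011110 pc5: +32 =1094
r95=1011111 pc6: +64 =1158
r96=1100000 pc2: +4 =1162
r97=1100001 pc3: +8 =1170
r98=1100010 pc3: +8 =1178
r99=1100011 pc4: +16 =1194

Answer: 1194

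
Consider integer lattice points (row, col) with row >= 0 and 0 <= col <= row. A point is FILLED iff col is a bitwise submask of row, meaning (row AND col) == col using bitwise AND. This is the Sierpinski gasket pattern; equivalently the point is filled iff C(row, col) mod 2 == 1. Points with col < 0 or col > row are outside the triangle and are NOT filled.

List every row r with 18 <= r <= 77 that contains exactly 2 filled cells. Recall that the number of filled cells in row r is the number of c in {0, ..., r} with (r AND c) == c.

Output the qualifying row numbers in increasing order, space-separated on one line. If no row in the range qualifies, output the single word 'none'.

Answer: 32 64

Derivation:
Row r has 2^popcount(r) filled cells, so we need popcount(r) = log2(2) = 1.
Scan r = 18..77 and keep those with exactly 1 one-bits:
r=18=10010 popcount=2 -> skip
r=19=10011 popcount=3 -> skip
r=20=10100 popcount=2 -> skip
r=21=10101 popcount=3 -> skip
r=22=10110 popcount=3 -> skip
r=23=10111 popcount=4 -> skip
r=24=11000 popcount=2 -> skip
r=25=11001 popcount=3 -> skip
r=26=11010 popcount=3 -> skip
r=27=11011 popcount=4 -> skip
r=28=11100 popcount=3 -> skip
r=29=11101 popcount=4 -> skip
r=30=11110 popcount=4 -> skip
r=31=11111 popcount=5 -> skip
r=32=100000 popcount=1 -> KEEP
r=33=100001 popcount=2 -> skip
r=34=100010 popcount=2 -> skip
r=35=100011 popcount=3 -> skip
r=36=100100 popcount=2 -> skip
r=37=100101 popcount=3 -> skip
r=38=100110 popcount=3 -> skip
r=39=100111 popcount=4 -> skip
r=40=101000 popcount=2 -> skip
r=41=101001 popcount=3 -> skip
r=42=101010 popcount=3 -> skip
r=43=101011 popcount=4 -> skip
r=44=101100 popcount=3 -> skip
r=45=101101 popcount=4 -> skip
r=46=101110 popcount=4 -> skip
r=47=101111 popcount=5 -> skip
r=48=110000 popcount=2 -> skip
r=49=110001 popcount=3 -> skip
r=50=110010 popcount=3 -> skip
r=51=110011 popcount=4 -> skip
r=52=110100 popcount=3 -> skip
r=53=110101 popcount=4 -> skip
r=54=110110 popcount=4 -> skip
r=55=110111 popcount=5 -> skip
r=56=111000 popcount=3 -> skip
r=57=111001 popcount=4 -> skip
r=58=111010 popcount=4 -> skip
r=59=111011 popcount=5 -> skip
r=60=111100 popcount=4 -> skip
r=61=111101 popcount=5 -> skip
r=62=111110 popcount=5 -> skip
r=63=111111 popcount=6 -> skip
r=64=1000000 popcount=1 -> KEEP
r=65=1000001 popcount=2 -> skip
r=66=1000010 popcount=2 -> skip
r=67=1000011 popcount=3 -> skip
r=68=1000100 popcount=2 -> skip
r=69=1000101 popcount=3 -> skip
r=70=1000110 popcount=3 -> skip
r=71=1000111 popcount=4 -> skip
r=72=1001000 popcount=2 -> skip
r=73=1001001 popcount=3 -> skip
r=74=1001010 popcount=3 -> skip
r=75=1001011 popcount=4 -> skip
r=76=1001100 popcount=3 -> skip
r=77=1001101 popcount=4 -> skip
Kept rows: 32 64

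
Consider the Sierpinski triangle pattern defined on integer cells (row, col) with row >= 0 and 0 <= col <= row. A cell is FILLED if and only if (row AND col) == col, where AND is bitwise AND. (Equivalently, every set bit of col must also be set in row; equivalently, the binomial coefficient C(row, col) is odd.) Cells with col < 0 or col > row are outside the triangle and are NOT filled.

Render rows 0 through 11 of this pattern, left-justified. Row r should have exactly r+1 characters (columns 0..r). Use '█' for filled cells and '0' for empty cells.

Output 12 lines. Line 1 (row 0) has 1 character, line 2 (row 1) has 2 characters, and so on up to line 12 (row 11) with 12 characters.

Answer: █
██
█0█
████
█000█
██00██
█0█0█0█
████████
█0000000█
██000000██
█0█00000█0█
████0000████

Derivation:
r0=0: █
r1=1: ██
r2=10: █0█
r3=11: ████
r4=100: █000█
r5=101: ██00██
r6=110: █0█0█0█
r7=111: ████████
r8=1000: █0000000█
r9=1001: ██000000██
r10=1010: █0█00000█0█
r11=1011: ████0000████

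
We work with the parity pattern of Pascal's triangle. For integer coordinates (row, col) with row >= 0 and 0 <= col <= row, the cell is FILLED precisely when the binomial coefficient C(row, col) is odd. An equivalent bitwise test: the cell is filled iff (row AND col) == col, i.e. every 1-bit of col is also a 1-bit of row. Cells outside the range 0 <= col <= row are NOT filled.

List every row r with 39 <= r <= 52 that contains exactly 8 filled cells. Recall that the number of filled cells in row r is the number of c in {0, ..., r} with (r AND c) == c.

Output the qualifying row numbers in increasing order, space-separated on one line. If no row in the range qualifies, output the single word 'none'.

Answer: 41 42 44 49 50 52

Derivation:
Row r has 2^popcount(r) filled cells, so we need popcount(r) = log2(8) = 3.
Scan r = 39..52 and keep those with exactly 3 one-bits:
r=39=100111 popcount=4 -> skip
r=40=101000 popcount=2 -> skip
r=41=101001 popcount=3 -> KEEP
r=42=101010 popcount=3 -> KEEP
r=43=101011 popcount=4 -> skip
r=44=101100 popcount=3 -> KEEP
r=45=101101 popcount=4 -> skip
r=46=101110 popcount=4 -> skip
r=47=101111 popcount=5 -> skip
r=48=110000 popcount=2 -> skip
r=49=110001 popcount=3 -> KEEP
r=50=110010 popcount=3 -> KEEP
r=51=110011 popcount=4 -> skip
r=52=110100 popcount=3 -> KEEP
Kept rows: 41 42 44 49 50 52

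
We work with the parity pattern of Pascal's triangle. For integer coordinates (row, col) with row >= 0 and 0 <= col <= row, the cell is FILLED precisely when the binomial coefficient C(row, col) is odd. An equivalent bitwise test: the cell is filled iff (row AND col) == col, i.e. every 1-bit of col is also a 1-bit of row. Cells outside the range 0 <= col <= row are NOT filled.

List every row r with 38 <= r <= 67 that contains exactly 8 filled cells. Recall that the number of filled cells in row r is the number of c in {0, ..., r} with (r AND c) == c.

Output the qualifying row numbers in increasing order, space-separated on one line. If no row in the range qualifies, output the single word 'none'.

Answer: 38 41 42 44 49 50 52 56 67

Derivation:
Row r has 2^popcount(r) filled cells, so we need popcount(r) = log2(8) = 3.
Scan r = 38..67 and keep those with exactly 3 one-bits:
r=38=100110 popcount=3 -> KEEP
r=39=100111 popcount=4 -> skip
r=40=101000 popcount=2 -> skip
r=41=101001 popcount=3 -> KEEP
r=42=101010 popcount=3 -> KEEP
r=43=101011 popcount=4 -> skip
r=44=101100 popcount=3 -> KEEP
r=45=101101 popcount=4 -> skip
r=46=101110 popcount=4 -> skip
r=47=101111 popcount=5 -> skip
r=48=110000 popcount=2 -> skip
r=49=110001 popcount=3 -> KEEP
r=50=110010 popcount=3 -> KEEP
r=51=110011 popcount=4 -> skip
r=52=110100 popcount=3 -> KEEP
r=53=110101 popcount=4 -> skip
r=54=110110 popcount=4 -> skip
r=55=110111 popcount=5 -> skip
r=56=111000 popcount=3 -> KEEP
r=57=111001 popcount=4 -> skip
r=58=111010 popcount=4 -> skip
r=59=111011 popcount=5 -> skip
r=60=111100 popcount=4 -> skip
r=61=111101 popcount=5 -> skip
r=62=111110 popcount=5 -> skip
r=63=111111 popcount=6 -> skip
r=64=1000000 popcount=1 -> skip
r=65=1000001 popcount=2 -> skip
r=66=1000010 popcount=2 -> skip
r=67=1000011 popcount=3 -> KEEP
Kept rows: 38 41 42 44 49 50 52 56 67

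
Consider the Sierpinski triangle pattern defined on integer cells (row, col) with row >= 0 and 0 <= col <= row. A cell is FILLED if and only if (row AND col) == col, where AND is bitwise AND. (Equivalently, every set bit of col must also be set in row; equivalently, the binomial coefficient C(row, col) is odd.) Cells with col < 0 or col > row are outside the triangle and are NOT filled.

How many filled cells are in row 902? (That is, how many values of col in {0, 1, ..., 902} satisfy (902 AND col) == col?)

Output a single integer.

Answer: 32

Derivation:
902 in binary = 1110000110
popcount(902) = number of 1-bits in 1110000110 = 5
A col c satisfies (902 AND c) == c iff every set bit of c is also set in 902; each of the 5 set bits of 902 can independently be on or off in c.
count = 2^5 = 32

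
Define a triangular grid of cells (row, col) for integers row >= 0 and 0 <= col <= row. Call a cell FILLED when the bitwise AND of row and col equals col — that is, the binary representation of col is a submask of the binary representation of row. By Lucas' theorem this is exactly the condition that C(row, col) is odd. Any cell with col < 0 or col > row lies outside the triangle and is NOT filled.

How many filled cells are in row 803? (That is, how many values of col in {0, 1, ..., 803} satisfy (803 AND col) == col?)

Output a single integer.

Answer: 32

Derivation:
803 in binary = 1100100011
popcount(803) = number of 1-bits in 1100100011 = 5
A col c satisfies (803 AND c) == c iff every set bit of c is also set in 803; each of the 5 set bits of 803 can independently be on or off in c.
count = 2^5 = 32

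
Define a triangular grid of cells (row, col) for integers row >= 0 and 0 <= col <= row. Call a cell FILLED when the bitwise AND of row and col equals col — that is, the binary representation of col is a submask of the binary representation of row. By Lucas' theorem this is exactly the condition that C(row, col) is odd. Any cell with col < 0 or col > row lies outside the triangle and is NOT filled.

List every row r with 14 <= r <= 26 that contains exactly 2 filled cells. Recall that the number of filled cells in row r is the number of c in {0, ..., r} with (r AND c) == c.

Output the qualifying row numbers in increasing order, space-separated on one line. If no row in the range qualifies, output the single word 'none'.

Row r has 2^popcount(r) filled cells, so we need popcount(r) = log2(2) = 1.
Scan r = 14..26 and keep those with exactly 1 one-bits:
r=14=1110 popcount=3 -> skip
r=15=1111 popcount=4 -> skip
r=16=10000 popcount=1 -> KEEP
r=17=10001 popcount=2 -> skip
r=18=10010 popcount=2 -> skip
r=19=10011 popcount=3 -> skip
r=20=10100 popcount=2 -> skip
r=21=10101 popcount=3 -> skip
r=22=10110 popcount=3 -> skip
r=23=10111 popcount=4 -> skip
r=24=11000 popcount=2 -> skip
r=25=11001 popcount=3 -> skip
r=26=11010 popcount=3 -> skip
Kept rows: 16

Answer: 16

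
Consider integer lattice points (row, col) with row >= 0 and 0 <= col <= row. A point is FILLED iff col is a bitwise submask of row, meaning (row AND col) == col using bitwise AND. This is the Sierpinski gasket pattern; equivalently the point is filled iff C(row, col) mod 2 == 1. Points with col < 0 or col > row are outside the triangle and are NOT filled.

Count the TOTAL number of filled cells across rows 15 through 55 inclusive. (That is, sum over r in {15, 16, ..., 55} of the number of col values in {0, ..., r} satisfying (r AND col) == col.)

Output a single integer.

r15=1111 pc4: +16 =16
r16=10000 pc1: +2 =18
r17=10001 pc2: +4 =22
r18=10010 pc2: +4 =26
r19=10011 pc3: +8 =34
r20=10100 pc2: +4 =38
r21=10101 pc3: +8 =46
r22=10110 pc3: +8 =54
r23=10111 pc4: +16 =70
r24=11000 pc2: +4 =74
r25=11001 pc3: +8 =82
r26=11010 pc3: +8 =90
r27=11011 pc4: +16 =106
r28=11100 pc3: +8 =114
r29=11101 pc4: +16 =130
r30=11110 pc4: +16 =146
r31=11111 pc5: +32 =178
r32=100000 pc1: +2 =180
r33=100001 pc2: +4 =184
r34=100010 pc2: +4 =188
r35=100011 pc3: +8 =196
r36=100100 pc2: +4 =200
r37=100101 pc3: +8 =208
r38=100110 pc3: +8 =216
r39=100111 pc4: +16 =232
r40=101000 pc2: +4 =236
r41=101001 pc3: +8 =244
r42=101010 pc3: +8 =252
r43=101011 pc4: +16 =268
r44=101100 pc3: +8 =276
r45=101101 pc4: +16 =292
r46=101110 pc4: +16 =308
r47=101111 pc5: +32 =340
r48=110000 pc2: +4 =344
r49=110001 pc3: +8 =352
r50=110010 pc3: +8 =360
r51=110011 pc4: +16 =376
r52=110100 pc3: +8 =384
r53=110101 pc4: +16 =400
r54=110110 pc4: +16 =416
r55=110111 pc5: +32 =448

Answer: 448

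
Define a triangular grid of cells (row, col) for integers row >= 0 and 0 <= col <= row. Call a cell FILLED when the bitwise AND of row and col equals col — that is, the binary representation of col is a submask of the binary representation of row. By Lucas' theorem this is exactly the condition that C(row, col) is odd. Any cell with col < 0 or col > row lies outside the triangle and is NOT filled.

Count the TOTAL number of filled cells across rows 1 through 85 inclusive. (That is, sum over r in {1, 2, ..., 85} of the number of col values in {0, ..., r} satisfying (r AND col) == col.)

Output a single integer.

r1=1 pc1: +2 =2
r2=10 pc1: +2 =4
r3=11 pc2: +4 =8
r4=100 pc1: +2 =10
r5=101 pc2: +4 =14
r6=110 pc2: +4 =18
r7=111 pc3: +8 =26
r8=1000 pc1: +2 =28
r9=1001 pc2: +4 =32
r10=1010 pc2: +4 =36
r11=1011 pc3: +8 =44
r12=1100 pc2: +4 =48
r13=1101 pc3: +8 =56
r14=1110 pc3: +8 =64
r15=1111 pc4: +16 =80
r16=10000 pc1: +2 =82
r17=10001 pc2: +4 =86
r18=10010 pc2: +4 =90
r19=10011 pc3: +8 =98
r20=10100 pc2: +4 =102
r21=10101 pc3: +8 =110
r22=10110 pc3: +8 =118
r23=10111 pc4: +16 =134
r24=11000 pc2: +4 =138
r25=11001 pc3: +8 =146
r26=11010 pc3: +8 =154
r27=11011 pc4: +16 =170
r28=11100 pc3: +8 =178
r29=11101 pc4: +16 =194
r30=11110 pc4: +16 =210
r31=11111 pc5: +32 =242
r32=100000 pc1: +2 =244
r33=100001 pc2: +4 =248
r34=100010 pc2: +4 =252
r35=100011 pc3: +8 =260
r36=100100 pc2: +4 =264
r37=100101 pc3: +8 =272
r38=100110 pc3: +8 =280
r39=100111 pc4: +16 =296
r40=101000 pc2: +4 =300
r41=101001 pc3: +8 =308
r42=101010 pc3: +8 =316
r43=101011 pc4: +16 =332
r44=101100 pc3: +8 =340
r45=101101 pc4: +16 =356
r46=101110 pc4: +16 =372
r47=101111 pc5: +32 =404
r48=110000 pc2: +4 =408
r49=110001 pc3: +8 =416
r50=110010 pc3: +8 =424
r51=110011 pc4: +16 =440
r52=110100 pc3: +8 =448
r53=110101 pc4: +16 =464
r54=110110 pc4: +16 =480
r55=110111 pc5: +32 =512
r56=111000 pc3: +8 =520
r57=111001 pc4: +16 =536
r58=111010 pc4: +16 =552
r59=111011 pc5: +32 =584
r60=111100 pc4: +16 =600
r61=111101 pc5: +32 =632
r62=111110 pc5: +32 =664
r63=111111 pc6: +64 =728
r64=1000000 pc1: +2 =730
r65=1000001 pc2: +4 =734
r66=1000010 pc2: +4 =738
r67=1000011 pc3: +8 =746
r68=1000100 pc2: +4 =750
r69=1000101 pc3: +8 =758
r70=1000110 pc3: +8 =766
r71=1000111 pc4: +16 =782
r72=1001000 pc2: +4 =786
r73=1001001 pc3: +8 =794
r74=1001010 pc3: +8 =802
r75=1001011 pc4: +16 =818
r76=1001100 pc3: +8 =826
r77=1001101 pc4: +16 =842
r78=1001110 pc4: +16 =858
r79=1001111 pc5: +32 =890
r80=1010000 pc2: +4 =894
r81=1010001 pc3: +8 =902
r82=1010010 pc3: +8 =910
r83=1010011 pc4: +16 =926
r84=1010100 pc3: +8 =934
r85=1010101 pc4: +16 =950

Answer: 950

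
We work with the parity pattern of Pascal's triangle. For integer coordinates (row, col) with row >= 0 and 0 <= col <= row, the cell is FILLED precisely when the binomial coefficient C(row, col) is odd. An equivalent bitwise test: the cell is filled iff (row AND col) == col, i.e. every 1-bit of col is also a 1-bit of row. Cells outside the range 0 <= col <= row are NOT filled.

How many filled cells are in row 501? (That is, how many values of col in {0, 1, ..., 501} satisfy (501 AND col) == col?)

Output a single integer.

501 in binary = 111110101
popcount(501) = number of 1-bits in 111110101 = 7
A col c satisfies (501 AND c) == c iff every set bit of c is also set in 501; each of the 7 set bits of 501 can independently be on or off in c.
count = 2^7 = 128

Answer: 128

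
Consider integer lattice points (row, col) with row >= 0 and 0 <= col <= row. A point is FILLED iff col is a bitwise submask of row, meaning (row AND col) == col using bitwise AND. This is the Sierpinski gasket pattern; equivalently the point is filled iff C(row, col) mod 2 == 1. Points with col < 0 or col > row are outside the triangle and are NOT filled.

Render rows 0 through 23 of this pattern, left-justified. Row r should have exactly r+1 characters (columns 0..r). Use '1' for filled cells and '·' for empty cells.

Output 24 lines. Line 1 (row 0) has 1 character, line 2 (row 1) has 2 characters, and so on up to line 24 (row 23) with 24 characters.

Answer: 1
11
1·1
1111
1···1
11··11
1·1·1·1
11111111
1·······1
11······11
1·1·····1·1
1111····1111
1···1···1···1
11··11··11··11
1·1·1·1·1·1·1·1
1111111111111111
1···············1
11··············11
1·1·············1·1
1111············1111
1···1···········1···1
11··11··········11··11
1·1·1·1·········1·1·1·1
11111111········11111111

Derivation:
r0=0: 1
r1=1: 11
r2=10: 1·1
r3=11: 1111
r4=100: 1···1
r5=101: 11··11
r6=110: 1·1·1·1
r7=111: 11111111
r8=1000: 1·······1
r9=1001: 11······11
r10=1010: 1·1·····1·1
r11=1011: 1111····1111
r12=1100: 1···1···1···1
r13=1101: 11··11··11··11
r14=1110: 1·1·1·1·1·1·1·1
r15=1111: 1111111111111111
r16=10000: 1···············1
r17=10001: 11··············11
r18=10010: 1·1·············1·1
r19=10011: 1111············1111
r20=10100: 1···1···········1···1
r21=10101: 11··11··········11··11
r22=10110: 1·1·1·1·········1·1·1·1
r23=10111: 11111111········11111111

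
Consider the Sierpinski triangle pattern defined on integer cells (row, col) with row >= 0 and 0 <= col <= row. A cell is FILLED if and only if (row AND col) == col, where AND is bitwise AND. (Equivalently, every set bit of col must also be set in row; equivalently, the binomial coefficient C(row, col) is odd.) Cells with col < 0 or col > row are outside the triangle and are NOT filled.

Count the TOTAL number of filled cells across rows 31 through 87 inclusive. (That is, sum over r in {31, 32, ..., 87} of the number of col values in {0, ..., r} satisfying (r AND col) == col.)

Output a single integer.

Answer: 788

Derivation:
r31=11111 pc5: +32 =32
r32=100000 pc1: +2 =34
r33=100001 pc2: +4 =38
r34=100010 pc2: +4 =42
r35=100011 pc3: +8 =50
r36=100100 pc2: +4 =54
r37=100101 pc3: +8 =62
r38=100110 pc3: +8 =70
r39=100111 pc4: +16 =86
r40=101000 pc2: +4 =90
r41=101001 pc3: +8 =98
r42=101010 pc3: +8 =106
r43=101011 pc4: +16 =122
r44=101100 pc3: +8 =130
r45=101101 pc4: +16 =146
r46=101110 pc4: +16 =162
r47=101111 pc5: +32 =194
r48=110000 pc2: +4 =198
r49=110001 pc3: +8 =206
r50=110010 pc3: +8 =214
r51=110011 pc4: +16 =230
r52=110100 pc3: +8 =238
r53=110101 pc4: +16 =254
r54=110110 pc4: +16 =270
r55=110111 pc5: +32 =302
r56=111000 pc3: +8 =310
r57=111001 pc4: +16 =326
r58=111010 pc4: +16 =342
r59=111011 pc5: +32 =374
r60=111100 pc4: +16 =390
r61=111101 pc5: +32 =422
r62=111110 pc5: +32 =454
r63=111111 pc6: +64 =518
r64=1000000 pc1: +2 =520
r65=1000001 pc2: +4 =524
r66=1000010 pc2: +4 =528
r67=1000011 pc3: +8 =536
r68=1000100 pc2: +4 =540
r69=1000101 pc3: +8 =548
r70=1000110 pc3: +8 =556
r71=1000111 pc4: +16 =572
r72=1001000 pc2: +4 =576
r73=1001001 pc3: +8 =584
r74=1001010 pc3: +8 =592
r75=1001011 pc4: +16 =608
r76=1001100 pc3: +8 =616
r77=1001101 pc4: +16 =632
r78=1001110 pc4: +16 =648
r79=1001111 pc5: +32 =680
r80=1010000 pc2: +4 =684
r81=1010001 pc3: +8 =692
r82=1010010 pc3: +8 =700
r83=1010011 pc4: +16 =716
r84=1010100 pc3: +8 =724
r85=1010101 pc4: +16 =740
r86=1010110 pc4: +16 =756
r87=1010111 pc5: +32 =788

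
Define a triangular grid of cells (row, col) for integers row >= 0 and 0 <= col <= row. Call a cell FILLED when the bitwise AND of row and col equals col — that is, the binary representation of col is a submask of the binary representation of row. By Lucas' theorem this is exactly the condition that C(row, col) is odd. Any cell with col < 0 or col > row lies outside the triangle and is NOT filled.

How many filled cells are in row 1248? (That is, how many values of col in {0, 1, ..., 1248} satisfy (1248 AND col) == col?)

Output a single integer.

1248 in binary = 10011100000
popcount(1248) = number of 1-bits in 10011100000 = 4
A col c satisfies (1248 AND c) == c iff every set bit of c is also set in 1248; each of the 4 set bits of 1248 can independently be on or off in c.
count = 2^4 = 16

Answer: 16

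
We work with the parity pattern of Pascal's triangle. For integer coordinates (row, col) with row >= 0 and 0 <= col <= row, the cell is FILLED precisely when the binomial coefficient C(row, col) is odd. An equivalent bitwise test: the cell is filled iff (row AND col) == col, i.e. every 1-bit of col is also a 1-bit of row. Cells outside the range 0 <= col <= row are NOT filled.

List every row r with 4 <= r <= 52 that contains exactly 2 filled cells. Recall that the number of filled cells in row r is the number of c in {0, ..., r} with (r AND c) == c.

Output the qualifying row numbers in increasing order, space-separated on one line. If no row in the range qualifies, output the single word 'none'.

Answer: 4 8 16 32

Derivation:
Row r has 2^popcount(r) filled cells, so we need popcount(r) = log2(2) = 1.
Scan r = 4..52 and keep those with exactly 1 one-bits:
r=4=100 popcount=1 -> KEEP
r=5=101 popcount=2 -> skip
r=6=110 popcount=2 -> skip
r=7=111 popcount=3 -> skip
r=8=1000 popcount=1 -> KEEP
r=9=1001 popcount=2 -> skip
r=10=1010 popcount=2 -> skip
r=11=1011 popcount=3 -> skip
r=12=1100 popcount=2 -> skip
r=13=1101 popcount=3 -> skip
r=14=1110 popcount=3 -> skip
r=15=1111 popcount=4 -> skip
r=16=10000 popcount=1 -> KEEP
r=17=10001 popcount=2 -> skip
r=18=10010 popcount=2 -> skip
r=19=10011 popcount=3 -> skip
r=20=10100 popcount=2 -> skip
r=21=10101 popcount=3 -> skip
r=22=10110 popcount=3 -> skip
r=23=10111 popcount=4 -> skip
r=24=11000 popcount=2 -> skip
r=25=11001 popcount=3 -> skip
r=26=11010 popcount=3 -> skip
r=27=11011 popcount=4 -> skip
r=28=11100 popcount=3 -> skip
r=29=11101 popcount=4 -> skip
r=30=11110 popcount=4 -> skip
r=31=11111 popcount=5 -> skip
r=32=100000 popcount=1 -> KEEP
r=33=100001 popcount=2 -> skip
r=34=100010 popcount=2 -> skip
r=35=100011 popcount=3 -> skip
r=36=100100 popcount=2 -> skip
r=37=100101 popcount=3 -> skip
r=38=100110 popcount=3 -> skip
r=39=100111 popcount=4 -> skip
r=40=101000 popcount=2 -> skip
r=41=101001 popcount=3 -> skip
r=42=101010 popcount=3 -> skip
r=43=101011 popcount=4 -> skip
r=44=101100 popcount=3 -> skip
r=45=101101 popcount=4 -> skip
r=46=101110 popcount=4 -> skip
r=47=101111 popcount=5 -> skip
r=48=110000 popcount=2 -> skip
r=49=110001 popcount=3 -> skip
r=50=110010 popcount=3 -> skip
r=51=110011 popcount=4 -> skip
r=52=110100 popcount=3 -> skip
Kept rows: 4 8 16 32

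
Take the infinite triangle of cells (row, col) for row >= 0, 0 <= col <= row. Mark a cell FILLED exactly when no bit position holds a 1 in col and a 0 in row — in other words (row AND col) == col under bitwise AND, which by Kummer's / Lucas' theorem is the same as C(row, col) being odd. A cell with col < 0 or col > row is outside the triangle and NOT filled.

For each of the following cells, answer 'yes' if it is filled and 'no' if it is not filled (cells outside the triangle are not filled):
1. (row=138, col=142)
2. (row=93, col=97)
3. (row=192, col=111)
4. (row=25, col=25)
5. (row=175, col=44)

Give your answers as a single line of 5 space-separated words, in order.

Answer: no no no yes yes

Derivation:
(138,142): col outside [0, 138] -> not filled
(93,97): col outside [0, 93] -> not filled
(192,111): row=0b11000000, col=0b1101111, row AND col = 0b1000000 = 64; 64 != 111 -> empty
(25,25): row=0b11001, col=0b11001, row AND col = 0b11001 = 25; 25 == 25 -> filled
(175,44): row=0b10101111, col=0b101100, row AND col = 0b101100 = 44; 44 == 44 -> filled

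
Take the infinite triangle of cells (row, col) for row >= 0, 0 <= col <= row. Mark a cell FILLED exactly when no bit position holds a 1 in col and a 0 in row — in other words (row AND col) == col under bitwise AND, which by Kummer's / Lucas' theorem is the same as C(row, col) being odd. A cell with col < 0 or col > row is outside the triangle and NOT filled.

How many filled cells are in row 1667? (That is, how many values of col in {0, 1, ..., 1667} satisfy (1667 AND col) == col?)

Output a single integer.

Answer: 32

Derivation:
1667 in binary = 11010000011
popcount(1667) = number of 1-bits in 11010000011 = 5
A col c satisfies (1667 AND c) == c iff every set bit of c is also set in 1667; each of the 5 set bits of 1667 can independently be on or off in c.
count = 2^5 = 32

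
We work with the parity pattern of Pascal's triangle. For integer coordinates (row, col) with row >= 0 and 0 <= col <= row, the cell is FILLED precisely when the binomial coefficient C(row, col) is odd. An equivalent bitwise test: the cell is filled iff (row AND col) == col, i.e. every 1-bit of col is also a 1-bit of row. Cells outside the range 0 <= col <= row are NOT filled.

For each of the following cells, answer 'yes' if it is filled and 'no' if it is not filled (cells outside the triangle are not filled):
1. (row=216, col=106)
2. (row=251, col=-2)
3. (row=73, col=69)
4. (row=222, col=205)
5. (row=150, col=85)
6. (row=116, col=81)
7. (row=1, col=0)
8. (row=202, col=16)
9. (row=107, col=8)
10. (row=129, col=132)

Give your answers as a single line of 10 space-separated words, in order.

Answer: no no no no no no yes no yes no

Derivation:
(216,106): row=0b11011000, col=0b1101010, row AND col = 0b1001000 = 72; 72 != 106 -> empty
(251,-2): col outside [0, 251] -> not filled
(73,69): row=0b1001001, col=0b1000101, row AND col = 0b1000001 = 65; 65 != 69 -> empty
(222,205): row=0b11011110, col=0b11001101, row AND col = 0b11001100 = 204; 204 != 205 -> empty
(150,85): row=0b10010110, col=0b1010101, row AND col = 0b10100 = 20; 20 != 85 -> empty
(116,81): row=0b1110100, col=0b1010001, row AND col = 0b1010000 = 80; 80 != 81 -> empty
(1,0): row=0b1, col=0b0, row AND col = 0b0 = 0; 0 == 0 -> filled
(202,16): row=0b11001010, col=0b10000, row AND col = 0b0 = 0; 0 != 16 -> empty
(107,8): row=0b1101011, col=0b1000, row AND col = 0b1000 = 8; 8 == 8 -> filled
(129,132): col outside [0, 129] -> not filled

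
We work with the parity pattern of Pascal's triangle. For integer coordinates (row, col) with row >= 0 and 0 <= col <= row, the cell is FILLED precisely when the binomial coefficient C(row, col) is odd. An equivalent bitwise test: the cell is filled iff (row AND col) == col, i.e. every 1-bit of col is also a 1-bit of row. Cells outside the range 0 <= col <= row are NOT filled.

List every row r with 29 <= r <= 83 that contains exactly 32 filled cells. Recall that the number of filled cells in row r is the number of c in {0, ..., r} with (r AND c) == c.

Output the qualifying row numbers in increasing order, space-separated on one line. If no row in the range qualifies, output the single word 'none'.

Answer: 31 47 55 59 61 62 79

Derivation:
Row r has 2^popcount(r) filled cells, so we need popcount(r) = log2(32) = 5.
Scan r = 29..83 and keep those with exactly 5 one-bits:
r=29=11101 popcount=4 -> skip
r=30=11110 popcount=4 -> skip
r=31=11111 popcount=5 -> KEEP
r=32=100000 popcount=1 -> skip
r=33=100001 popcount=2 -> skip
r=34=100010 popcount=2 -> skip
r=35=100011 popcount=3 -> skip
r=36=100100 popcount=2 -> skip
r=37=100101 popcount=3 -> skip
r=38=100110 popcount=3 -> skip
r=39=100111 popcount=4 -> skip
r=40=101000 popcount=2 -> skip
r=41=101001 popcount=3 -> skip
r=42=101010 popcount=3 -> skip
r=43=101011 popcount=4 -> skip
r=44=101100 popcount=3 -> skip
r=45=101101 popcount=4 -> skip
r=46=101110 popcount=4 -> skip
r=47=101111 popcount=5 -> KEEP
r=48=110000 popcount=2 -> skip
r=49=110001 popcount=3 -> skip
r=50=110010 popcount=3 -> skip
r=51=110011 popcount=4 -> skip
r=52=110100 popcount=3 -> skip
r=53=110101 popcount=4 -> skip
r=54=110110 popcount=4 -> skip
r=55=110111 popcount=5 -> KEEP
r=56=111000 popcount=3 -> skip
r=57=111001 popcount=4 -> skip
r=58=111010 popcount=4 -> skip
r=59=111011 popcount=5 -> KEEP
r=60=111100 popcount=4 -> skip
r=61=111101 popcount=5 -> KEEP
r=62=111110 popcount=5 -> KEEP
r=63=111111 popcount=6 -> skip
r=64=1000000 popcount=1 -> skip
r=65=1000001 popcount=2 -> skip
r=66=1000010 popcount=2 -> skip
r=67=1000011 popcount=3 -> skip
r=68=1000100 popcount=2 -> skip
r=69=1000101 popcount=3 -> skip
r=70=1000110 popcount=3 -> skip
r=71=1000111 popcount=4 -> skip
r=72=1001000 popcount=2 -> skip
r=73=1001001 popcount=3 -> skip
r=74=1001010 popcount=3 -> skip
r=75=1001011 popcount=4 -> skip
r=76=1001100 popcount=3 -> skip
r=77=1001101 popcount=4 -> skip
r=78=1001110 popcount=4 -> skip
r=79=1001111 popcount=5 -> KEEP
r=80=1010000 popcount=2 -> skip
r=81=1010001 popcount=3 -> skip
r=82=1010010 popcount=3 -> skip
r=83=1010011 popcount=4 -> skip
Kept rows: 31 47 55 59 61 62 79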